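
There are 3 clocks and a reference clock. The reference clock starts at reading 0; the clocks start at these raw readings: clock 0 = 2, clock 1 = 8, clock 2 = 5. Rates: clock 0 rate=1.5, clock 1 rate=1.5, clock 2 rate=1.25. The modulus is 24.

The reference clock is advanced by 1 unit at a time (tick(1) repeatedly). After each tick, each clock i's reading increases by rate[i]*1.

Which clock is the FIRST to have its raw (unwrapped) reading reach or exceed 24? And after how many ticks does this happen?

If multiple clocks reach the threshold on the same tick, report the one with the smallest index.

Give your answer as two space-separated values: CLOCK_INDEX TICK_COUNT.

clock 0: start=2, rate=1.5, needs 24-2 = 22; ticks = ceil(22/1.5) = ceil(14.6667) = 15; reading at tick 15 = 2 + 1.5*15 = 24.5000
clock 1: start=8, rate=1.5, needs 24-8 = 16; ticks = ceil(16/1.5) = ceil(10.6667) = 11; reading at tick 11 = 8 + 1.5*11 = 24.5000
clock 2: start=5, rate=1.25, needs 24-5 = 19; ticks = ceil(19/1.25) = ceil(15.2000) = 16; reading at tick 16 = 5 + 1.25*16 = 25.0000
Minimum tick count = 11; winners = [1]; smallest index = 1

Answer: 1 11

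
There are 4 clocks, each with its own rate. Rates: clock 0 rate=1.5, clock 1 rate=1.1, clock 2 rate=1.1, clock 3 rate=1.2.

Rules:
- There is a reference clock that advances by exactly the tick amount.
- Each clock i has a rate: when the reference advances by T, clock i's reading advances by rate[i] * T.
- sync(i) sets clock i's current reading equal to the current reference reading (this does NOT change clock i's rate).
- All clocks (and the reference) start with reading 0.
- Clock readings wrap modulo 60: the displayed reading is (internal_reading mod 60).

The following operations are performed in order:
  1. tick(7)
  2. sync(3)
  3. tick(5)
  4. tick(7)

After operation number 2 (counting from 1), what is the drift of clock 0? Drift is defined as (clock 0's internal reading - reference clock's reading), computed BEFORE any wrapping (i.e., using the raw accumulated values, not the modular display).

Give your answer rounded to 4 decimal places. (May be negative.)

After op 1 tick(7): ref=7.0000 raw=[10.5000 7.7000 7.7000 8.4000]
After op 2 sync(3): ref=7.0000 raw=[10.5000 7.7000 7.7000 7.0000]
Drift of clock 0 after op 2: 10.5000 - 7.0000 = 3.5000

Answer: 3.5000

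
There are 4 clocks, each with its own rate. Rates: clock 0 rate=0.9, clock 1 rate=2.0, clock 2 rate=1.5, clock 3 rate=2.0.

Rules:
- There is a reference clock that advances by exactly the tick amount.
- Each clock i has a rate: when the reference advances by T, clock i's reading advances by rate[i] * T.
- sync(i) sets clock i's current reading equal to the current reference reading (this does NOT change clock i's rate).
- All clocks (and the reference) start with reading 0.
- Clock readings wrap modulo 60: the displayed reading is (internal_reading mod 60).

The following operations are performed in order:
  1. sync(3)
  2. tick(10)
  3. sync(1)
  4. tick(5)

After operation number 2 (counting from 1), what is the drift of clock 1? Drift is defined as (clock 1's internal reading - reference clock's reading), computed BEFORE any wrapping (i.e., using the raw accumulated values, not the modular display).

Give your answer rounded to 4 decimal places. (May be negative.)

After op 1 sync(3): ref=0.0000 raw=[0.0000 0.0000 0.0000 0.0000]
After op 2 tick(10): ref=10.0000 raw=[9.0000 20.0000 15.0000 20.0000]
Drift of clock 1 after op 2: 20.0000 - 10.0000 = 10.0000

Answer: 10.0000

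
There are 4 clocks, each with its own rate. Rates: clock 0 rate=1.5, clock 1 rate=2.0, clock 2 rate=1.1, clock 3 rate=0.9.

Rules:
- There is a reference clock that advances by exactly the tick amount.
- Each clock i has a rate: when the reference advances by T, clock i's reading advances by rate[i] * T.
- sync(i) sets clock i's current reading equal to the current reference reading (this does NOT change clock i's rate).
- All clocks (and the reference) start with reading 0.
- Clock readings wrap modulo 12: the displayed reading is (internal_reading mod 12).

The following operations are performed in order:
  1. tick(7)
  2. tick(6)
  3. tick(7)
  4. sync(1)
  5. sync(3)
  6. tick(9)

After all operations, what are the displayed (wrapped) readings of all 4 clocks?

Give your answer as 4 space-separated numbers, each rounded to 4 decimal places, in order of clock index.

Answer: 7.5000 2.0000 7.9000 4.1000

Derivation:
After op 1 tick(7): ref=7.0000 raw=[10.5000 14.0000 7.7000 6.3000]
After op 2 tick(6): ref=13.0000 raw=[19.5000 26.0000 14.3000 11.7000]
After op 3 tick(7): ref=20.0000 raw=[30.0000 40.0000 22.0000 18.0000]
After op 4 sync(1): ref=20.0000 raw=[30.0000 20.0000 22.0000 18.0000]
After op 5 sync(3): ref=20.0000 raw=[30.0000 20.0000 22.0000 20.0000]
After op 6 tick(9): ref=29.0000 raw=[43.5000 38.0000 31.9000 28.1000]
Wrap final raw readings (mod 12): 43.5000 mod 12 = 7.5000; 38.0000 mod 12 = 2.0000; 31.9000 mod 12 = 7.9000; 28.1000 mod 12 = 4.1000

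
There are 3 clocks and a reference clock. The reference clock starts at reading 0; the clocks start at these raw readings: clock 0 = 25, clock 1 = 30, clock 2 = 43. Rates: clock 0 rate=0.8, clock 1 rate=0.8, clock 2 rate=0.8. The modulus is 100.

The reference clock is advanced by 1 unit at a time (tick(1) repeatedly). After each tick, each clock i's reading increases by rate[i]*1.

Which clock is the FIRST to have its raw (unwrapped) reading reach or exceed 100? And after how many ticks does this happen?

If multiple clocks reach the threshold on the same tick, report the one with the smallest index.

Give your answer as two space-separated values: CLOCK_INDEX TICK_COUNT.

clock 0: start=25, rate=0.8, needs 100-25 = 75; ticks = ceil(75/0.8) = ceil(93.7500) = 94; reading at tick 94 = 25 + 0.8*94 = 100.2000
clock 1: start=30, rate=0.8, needs 100-30 = 70; ticks = ceil(70/0.8) = ceil(87.5000) = 88; reading at tick 88 = 30 + 0.8*88 = 100.4000
clock 2: start=43, rate=0.8, needs 100-43 = 57; ticks = ceil(57/0.8) = ceil(71.2500) = 72; reading at tick 72 = 43 + 0.8*72 = 100.6000
Minimum tick count = 72; winners = [2]; smallest index = 2

Answer: 2 72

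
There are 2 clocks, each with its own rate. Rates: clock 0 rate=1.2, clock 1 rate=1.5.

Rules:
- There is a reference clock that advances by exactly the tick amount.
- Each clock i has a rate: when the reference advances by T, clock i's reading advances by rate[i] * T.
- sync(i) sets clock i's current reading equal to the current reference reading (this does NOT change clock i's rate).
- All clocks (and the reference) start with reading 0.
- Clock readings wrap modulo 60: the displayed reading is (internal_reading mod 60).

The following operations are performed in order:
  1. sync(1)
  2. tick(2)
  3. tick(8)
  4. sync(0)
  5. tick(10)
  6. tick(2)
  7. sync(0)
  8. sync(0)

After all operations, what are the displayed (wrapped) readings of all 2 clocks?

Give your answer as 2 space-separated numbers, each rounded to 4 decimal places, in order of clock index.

After op 1 sync(1): ref=0.0000 raw=[0.0000 0.0000]
After op 2 tick(2): ref=2.0000 raw=[2.4000 3.0000]
After op 3 tick(8): ref=10.0000 raw=[12.0000 15.0000]
After op 4 sync(0): ref=10.0000 raw=[10.0000 15.0000]
After op 5 tick(10): ref=20.0000 raw=[22.0000 30.0000]
After op 6 tick(2): ref=22.0000 raw=[24.4000 33.0000]
After op 7 sync(0): ref=22.0000 raw=[22.0000 33.0000]
After op 8 sync(0): ref=22.0000 raw=[22.0000 33.0000]
Wrap final raw readings (mod 60): 22.0000 mod 60 = 22.0000; 33.0000 mod 60 = 33.0000

Answer: 22.0000 33.0000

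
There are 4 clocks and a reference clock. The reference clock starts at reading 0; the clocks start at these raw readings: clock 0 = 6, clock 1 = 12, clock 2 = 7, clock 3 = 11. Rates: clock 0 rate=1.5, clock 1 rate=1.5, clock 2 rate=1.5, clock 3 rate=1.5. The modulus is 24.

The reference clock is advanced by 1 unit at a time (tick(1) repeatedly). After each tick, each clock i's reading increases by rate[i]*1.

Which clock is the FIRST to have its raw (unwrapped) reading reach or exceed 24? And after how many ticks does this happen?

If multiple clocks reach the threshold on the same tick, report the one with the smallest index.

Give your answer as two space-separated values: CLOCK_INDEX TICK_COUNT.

clock 0: start=6, rate=1.5, needs 24-6 = 18; ticks = ceil(18/1.5) = ceil(12.0000) = 12; reading at tick 12 = 6 + 1.5*12 = 24.0000
clock 1: start=12, rate=1.5, needs 24-12 = 12; ticks = ceil(12/1.5) = ceil(8.0000) = 8; reading at tick 8 = 12 + 1.5*8 = 24.0000
clock 2: start=7, rate=1.5, needs 24-7 = 17; ticks = ceil(17/1.5) = ceil(11.3333) = 12; reading at tick 12 = 7 + 1.5*12 = 25.0000
clock 3: start=11, rate=1.5, needs 24-11 = 13; ticks = ceil(13/1.5) = ceil(8.6667) = 9; reading at tick 9 = 11 + 1.5*9 = 24.5000
Minimum tick count = 8; winners = [1]; smallest index = 1

Answer: 1 8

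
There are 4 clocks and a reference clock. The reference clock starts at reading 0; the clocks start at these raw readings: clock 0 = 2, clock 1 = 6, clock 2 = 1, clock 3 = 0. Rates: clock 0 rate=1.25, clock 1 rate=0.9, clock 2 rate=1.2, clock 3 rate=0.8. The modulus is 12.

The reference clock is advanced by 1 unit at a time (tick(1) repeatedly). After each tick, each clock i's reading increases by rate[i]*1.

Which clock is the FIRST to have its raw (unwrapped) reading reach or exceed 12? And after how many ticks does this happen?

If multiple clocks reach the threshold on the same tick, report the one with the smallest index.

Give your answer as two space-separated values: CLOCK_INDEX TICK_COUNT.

clock 0: start=2, rate=1.25, needs 12-2 = 10; ticks = ceil(10/1.25) = ceil(8.0000) = 8; reading at tick 8 = 2 + 1.25*8 = 12.0000
clock 1: start=6, rate=0.9, needs 12-6 = 6; ticks = ceil(6/0.9) = ceil(6.6667) = 7; reading at tick 7 = 6 + 0.9*7 = 12.3000
clock 2: start=1, rate=1.2, needs 12-1 = 11; ticks = ceil(11/1.2) = ceil(9.1667) = 10; reading at tick 10 = 1 + 1.2*10 = 13.0000
clock 3: start=0, rate=0.8, needs 12-0 = 12; ticks = ceil(12/0.8) = ceil(15.0000) = 15; reading at tick 15 = 0 + 0.8*15 = 12.0000
Minimum tick count = 7; winners = [1]; smallest index = 1

Answer: 1 7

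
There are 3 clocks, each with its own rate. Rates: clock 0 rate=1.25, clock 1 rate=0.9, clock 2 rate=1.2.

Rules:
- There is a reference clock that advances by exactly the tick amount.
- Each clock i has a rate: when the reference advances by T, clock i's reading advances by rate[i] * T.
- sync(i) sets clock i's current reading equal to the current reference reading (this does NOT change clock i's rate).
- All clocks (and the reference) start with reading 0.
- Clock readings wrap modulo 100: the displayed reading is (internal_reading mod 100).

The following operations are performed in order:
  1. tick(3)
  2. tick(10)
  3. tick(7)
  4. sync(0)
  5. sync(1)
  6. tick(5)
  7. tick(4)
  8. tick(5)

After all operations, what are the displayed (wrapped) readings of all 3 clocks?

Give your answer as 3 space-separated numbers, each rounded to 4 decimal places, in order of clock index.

Answer: 37.5000 32.6000 40.8000

Derivation:
After op 1 tick(3): ref=3.0000 raw=[3.7500 2.7000 3.6000]
After op 2 tick(10): ref=13.0000 raw=[16.2500 11.7000 15.6000]
After op 3 tick(7): ref=20.0000 raw=[25.0000 18.0000 24.0000]
After op 4 sync(0): ref=20.0000 raw=[20.0000 18.0000 24.0000]
After op 5 sync(1): ref=20.0000 raw=[20.0000 20.0000 24.0000]
After op 6 tick(5): ref=25.0000 raw=[26.2500 24.5000 30.0000]
After op 7 tick(4): ref=29.0000 raw=[31.2500 28.1000 34.8000]
After op 8 tick(5): ref=34.0000 raw=[37.5000 32.6000 40.8000]
Wrap final raw readings (mod 100): 37.5000 mod 100 = 37.5000; 32.6000 mod 100 = 32.6000; 40.8000 mod 100 = 40.8000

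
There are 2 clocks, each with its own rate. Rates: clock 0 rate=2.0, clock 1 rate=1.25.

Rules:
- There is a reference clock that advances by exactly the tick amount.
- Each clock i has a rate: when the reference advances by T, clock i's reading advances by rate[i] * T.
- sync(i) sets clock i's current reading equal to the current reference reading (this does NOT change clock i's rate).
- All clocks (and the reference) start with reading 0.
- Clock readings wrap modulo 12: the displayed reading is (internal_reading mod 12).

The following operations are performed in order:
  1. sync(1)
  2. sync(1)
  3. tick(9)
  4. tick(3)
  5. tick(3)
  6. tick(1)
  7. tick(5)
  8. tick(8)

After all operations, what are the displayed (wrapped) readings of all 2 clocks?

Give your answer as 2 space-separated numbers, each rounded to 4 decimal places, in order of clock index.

Answer: 10.0000 0.2500

Derivation:
After op 1 sync(1): ref=0.0000 raw=[0.0000 0.0000]
After op 2 sync(1): ref=0.0000 raw=[0.0000 0.0000]
After op 3 tick(9): ref=9.0000 raw=[18.0000 11.2500]
After op 4 tick(3): ref=12.0000 raw=[24.0000 15.0000]
After op 5 tick(3): ref=15.0000 raw=[30.0000 18.7500]
After op 6 tick(1): ref=16.0000 raw=[32.0000 20.0000]
After op 7 tick(5): ref=21.0000 raw=[42.0000 26.2500]
After op 8 tick(8): ref=29.0000 raw=[58.0000 36.2500]
Wrap final raw readings (mod 12): 58.0000 mod 12 = 10.0000; 36.2500 mod 12 = 0.2500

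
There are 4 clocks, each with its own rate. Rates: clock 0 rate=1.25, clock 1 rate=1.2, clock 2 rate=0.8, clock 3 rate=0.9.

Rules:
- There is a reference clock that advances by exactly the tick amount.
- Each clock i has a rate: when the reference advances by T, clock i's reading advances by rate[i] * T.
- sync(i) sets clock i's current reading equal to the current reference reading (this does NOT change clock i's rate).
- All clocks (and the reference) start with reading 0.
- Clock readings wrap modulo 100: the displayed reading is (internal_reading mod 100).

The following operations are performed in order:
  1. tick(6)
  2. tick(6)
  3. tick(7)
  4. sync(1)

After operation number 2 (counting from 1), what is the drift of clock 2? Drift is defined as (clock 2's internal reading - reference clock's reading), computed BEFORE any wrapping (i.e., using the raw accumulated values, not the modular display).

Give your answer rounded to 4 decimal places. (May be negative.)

Answer: -2.4000

Derivation:
After op 1 tick(6): ref=6.0000 raw=[7.5000 7.2000 4.8000 5.4000]
After op 2 tick(6): ref=12.0000 raw=[15.0000 14.4000 9.6000 10.8000]
Drift of clock 2 after op 2: 9.6000 - 12.0000 = -2.4000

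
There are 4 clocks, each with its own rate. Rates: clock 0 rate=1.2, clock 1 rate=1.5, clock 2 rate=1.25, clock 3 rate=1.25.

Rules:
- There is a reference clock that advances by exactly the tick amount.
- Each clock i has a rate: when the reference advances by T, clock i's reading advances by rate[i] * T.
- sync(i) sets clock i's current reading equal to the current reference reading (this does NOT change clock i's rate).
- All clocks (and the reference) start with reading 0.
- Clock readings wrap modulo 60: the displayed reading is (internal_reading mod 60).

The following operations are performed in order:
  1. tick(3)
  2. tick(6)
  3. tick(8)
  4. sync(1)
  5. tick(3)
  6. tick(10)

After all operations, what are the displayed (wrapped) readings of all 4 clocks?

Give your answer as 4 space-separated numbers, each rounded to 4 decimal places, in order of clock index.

After op 1 tick(3): ref=3.0000 raw=[3.6000 4.5000 3.7500 3.7500]
After op 2 tick(6): ref=9.0000 raw=[10.8000 13.5000 11.2500 11.2500]
After op 3 tick(8): ref=17.0000 raw=[20.4000 25.5000 21.2500 21.2500]
After op 4 sync(1): ref=17.0000 raw=[20.4000 17.0000 21.2500 21.2500]
After op 5 tick(3): ref=20.0000 raw=[24.0000 21.5000 25.0000 25.0000]
After op 6 tick(10): ref=30.0000 raw=[36.0000 36.5000 37.5000 37.5000]
Wrap final raw readings (mod 60): 36.0000 mod 60 = 36.0000; 36.5000 mod 60 = 36.5000; 37.5000 mod 60 = 37.5000; 37.5000 mod 60 = 37.5000

Answer: 36.0000 36.5000 37.5000 37.5000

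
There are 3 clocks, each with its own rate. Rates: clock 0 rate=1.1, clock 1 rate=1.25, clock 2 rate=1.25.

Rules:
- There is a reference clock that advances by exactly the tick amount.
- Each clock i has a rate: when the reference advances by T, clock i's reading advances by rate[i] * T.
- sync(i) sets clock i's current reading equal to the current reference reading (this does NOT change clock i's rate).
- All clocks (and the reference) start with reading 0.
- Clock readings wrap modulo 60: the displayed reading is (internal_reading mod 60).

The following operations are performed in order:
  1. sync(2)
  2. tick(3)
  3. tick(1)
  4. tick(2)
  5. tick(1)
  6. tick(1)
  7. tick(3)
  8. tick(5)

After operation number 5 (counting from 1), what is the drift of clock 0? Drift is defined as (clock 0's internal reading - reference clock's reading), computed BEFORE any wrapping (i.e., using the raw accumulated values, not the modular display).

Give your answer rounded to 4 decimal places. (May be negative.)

After op 1 sync(2): ref=0.0000 raw=[0.0000 0.0000 0.0000]
After op 2 tick(3): ref=3.0000 raw=[3.3000 3.7500 3.7500]
After op 3 tick(1): ref=4.0000 raw=[4.4000 5.0000 5.0000]
After op 4 tick(2): ref=6.0000 raw=[6.6000 7.5000 7.5000]
After op 5 tick(1): ref=7.0000 raw=[7.7000 8.7500 8.7500]
Drift of clock 0 after op 5: 7.7000 - 7.0000 = 0.7000

Answer: 0.7000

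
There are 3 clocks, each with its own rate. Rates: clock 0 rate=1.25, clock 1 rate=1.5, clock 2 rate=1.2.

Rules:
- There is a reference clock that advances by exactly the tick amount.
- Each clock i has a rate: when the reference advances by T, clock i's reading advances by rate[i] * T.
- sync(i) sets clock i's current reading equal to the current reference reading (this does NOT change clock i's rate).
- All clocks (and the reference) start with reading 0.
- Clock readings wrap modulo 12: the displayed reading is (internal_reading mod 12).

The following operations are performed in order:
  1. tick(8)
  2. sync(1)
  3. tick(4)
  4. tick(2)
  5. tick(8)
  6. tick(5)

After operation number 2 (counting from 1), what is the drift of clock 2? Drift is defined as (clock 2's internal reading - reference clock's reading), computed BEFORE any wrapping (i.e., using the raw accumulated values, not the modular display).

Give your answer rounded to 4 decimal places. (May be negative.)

After op 1 tick(8): ref=8.0000 raw=[10.0000 12.0000 9.6000]
After op 2 sync(1): ref=8.0000 raw=[10.0000 8.0000 9.6000]
Drift of clock 2 after op 2: 9.6000 - 8.0000 = 1.6000

Answer: 1.6000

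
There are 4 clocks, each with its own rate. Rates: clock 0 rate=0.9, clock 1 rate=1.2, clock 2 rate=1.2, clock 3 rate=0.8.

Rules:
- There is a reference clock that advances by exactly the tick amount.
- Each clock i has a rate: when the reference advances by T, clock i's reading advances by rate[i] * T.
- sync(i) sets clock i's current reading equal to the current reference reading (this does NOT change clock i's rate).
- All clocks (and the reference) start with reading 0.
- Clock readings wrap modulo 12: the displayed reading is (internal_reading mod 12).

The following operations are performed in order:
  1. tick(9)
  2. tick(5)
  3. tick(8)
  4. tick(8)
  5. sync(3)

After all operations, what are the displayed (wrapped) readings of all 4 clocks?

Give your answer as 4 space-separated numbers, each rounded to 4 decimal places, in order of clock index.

Answer: 3.0000 0.0000 0.0000 6.0000

Derivation:
After op 1 tick(9): ref=9.0000 raw=[8.1000 10.8000 10.8000 7.2000]
After op 2 tick(5): ref=14.0000 raw=[12.6000 16.8000 16.8000 11.2000]
After op 3 tick(8): ref=22.0000 raw=[19.8000 26.4000 26.4000 17.6000]
After op 4 tick(8): ref=30.0000 raw=[27.0000 36.0000 36.0000 24.0000]
After op 5 sync(3): ref=30.0000 raw=[27.0000 36.0000 36.0000 30.0000]
Wrap final raw readings (mod 12): 27.0000 mod 12 = 3.0000; 36.0000 mod 12 = 0.0000; 36.0000 mod 12 = 0.0000; 30.0000 mod 12 = 6.0000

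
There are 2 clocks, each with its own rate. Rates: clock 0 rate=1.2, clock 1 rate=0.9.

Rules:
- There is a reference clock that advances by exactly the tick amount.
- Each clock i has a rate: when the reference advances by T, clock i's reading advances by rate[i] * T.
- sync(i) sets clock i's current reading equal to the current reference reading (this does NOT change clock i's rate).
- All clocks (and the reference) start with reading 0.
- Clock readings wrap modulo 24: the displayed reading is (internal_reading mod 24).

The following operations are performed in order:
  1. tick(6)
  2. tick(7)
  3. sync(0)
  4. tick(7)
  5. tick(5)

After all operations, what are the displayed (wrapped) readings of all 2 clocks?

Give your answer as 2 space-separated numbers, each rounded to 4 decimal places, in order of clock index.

Answer: 3.4000 22.5000

Derivation:
After op 1 tick(6): ref=6.0000 raw=[7.2000 5.4000]
After op 2 tick(7): ref=13.0000 raw=[15.6000 11.7000]
After op 3 sync(0): ref=13.0000 raw=[13.0000 11.7000]
After op 4 tick(7): ref=20.0000 raw=[21.4000 18.0000]
After op 5 tick(5): ref=25.0000 raw=[27.4000 22.5000]
Wrap final raw readings (mod 24): 27.4000 mod 24 = 3.4000; 22.5000 mod 24 = 22.5000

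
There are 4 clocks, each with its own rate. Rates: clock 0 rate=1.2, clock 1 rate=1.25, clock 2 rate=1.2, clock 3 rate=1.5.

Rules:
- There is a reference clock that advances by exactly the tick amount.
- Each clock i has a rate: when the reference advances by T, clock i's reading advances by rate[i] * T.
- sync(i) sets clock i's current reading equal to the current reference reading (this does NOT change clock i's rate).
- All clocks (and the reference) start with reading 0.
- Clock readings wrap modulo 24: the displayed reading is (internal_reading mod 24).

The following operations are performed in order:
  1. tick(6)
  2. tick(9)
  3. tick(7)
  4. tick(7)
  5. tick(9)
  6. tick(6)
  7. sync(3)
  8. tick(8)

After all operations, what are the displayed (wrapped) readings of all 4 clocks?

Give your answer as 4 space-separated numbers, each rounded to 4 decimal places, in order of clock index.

After op 1 tick(6): ref=6.0000 raw=[7.2000 7.5000 7.2000 9.0000]
After op 2 tick(9): ref=15.0000 raw=[18.0000 18.7500 18.0000 22.5000]
After op 3 tick(7): ref=22.0000 raw=[26.4000 27.5000 26.4000 33.0000]
After op 4 tick(7): ref=29.0000 raw=[34.8000 36.2500 34.8000 43.5000]
After op 5 tick(9): ref=38.0000 raw=[45.6000 47.5000 45.6000 57.0000]
After op 6 tick(6): ref=44.0000 raw=[52.8000 55.0000 52.8000 66.0000]
After op 7 sync(3): ref=44.0000 raw=[52.8000 55.0000 52.8000 44.0000]
After op 8 tick(8): ref=52.0000 raw=[62.4000 65.0000 62.4000 56.0000]
Wrap final raw readings (mod 24): 62.4000 mod 24 = 14.4000; 65.0000 mod 24 = 17.0000; 62.4000 mod 24 = 14.4000; 56.0000 mod 24 = 8.0000

Answer: 14.4000 17.0000 14.4000 8.0000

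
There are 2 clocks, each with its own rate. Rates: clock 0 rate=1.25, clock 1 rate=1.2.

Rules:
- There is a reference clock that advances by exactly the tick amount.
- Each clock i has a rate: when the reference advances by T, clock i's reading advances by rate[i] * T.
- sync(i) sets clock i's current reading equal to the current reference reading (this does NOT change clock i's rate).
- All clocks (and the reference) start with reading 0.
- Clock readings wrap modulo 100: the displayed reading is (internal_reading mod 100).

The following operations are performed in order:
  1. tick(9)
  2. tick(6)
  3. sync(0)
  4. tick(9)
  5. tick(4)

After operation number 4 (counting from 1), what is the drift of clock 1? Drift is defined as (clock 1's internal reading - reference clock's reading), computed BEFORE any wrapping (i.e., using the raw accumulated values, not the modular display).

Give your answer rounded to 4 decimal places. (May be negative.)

Answer: 4.8000

Derivation:
After op 1 tick(9): ref=9.0000 raw=[11.2500 10.8000]
After op 2 tick(6): ref=15.0000 raw=[18.7500 18.0000]
After op 3 sync(0): ref=15.0000 raw=[15.0000 18.0000]
After op 4 tick(9): ref=24.0000 raw=[26.2500 28.8000]
Drift of clock 1 after op 4: 28.8000 - 24.0000 = 4.8000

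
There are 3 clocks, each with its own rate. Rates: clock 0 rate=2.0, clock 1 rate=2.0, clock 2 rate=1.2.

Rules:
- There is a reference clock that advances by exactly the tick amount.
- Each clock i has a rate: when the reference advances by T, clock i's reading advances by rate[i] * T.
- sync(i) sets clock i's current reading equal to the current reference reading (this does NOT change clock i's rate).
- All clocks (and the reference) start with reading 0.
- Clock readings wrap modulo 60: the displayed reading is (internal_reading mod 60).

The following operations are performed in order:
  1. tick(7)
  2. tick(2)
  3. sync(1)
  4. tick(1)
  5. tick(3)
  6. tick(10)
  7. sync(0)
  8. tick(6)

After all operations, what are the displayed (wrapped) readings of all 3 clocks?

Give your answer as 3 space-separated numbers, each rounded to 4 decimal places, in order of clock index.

Answer: 35.0000 49.0000 34.8000

Derivation:
After op 1 tick(7): ref=7.0000 raw=[14.0000 14.0000 8.4000]
After op 2 tick(2): ref=9.0000 raw=[18.0000 18.0000 10.8000]
After op 3 sync(1): ref=9.0000 raw=[18.0000 9.0000 10.8000]
After op 4 tick(1): ref=10.0000 raw=[20.0000 11.0000 12.0000]
After op 5 tick(3): ref=13.0000 raw=[26.0000 17.0000 15.6000]
After op 6 tick(10): ref=23.0000 raw=[46.0000 37.0000 27.6000]
After op 7 sync(0): ref=23.0000 raw=[23.0000 37.0000 27.6000]
After op 8 tick(6): ref=29.0000 raw=[35.0000 49.0000 34.8000]
Wrap final raw readings (mod 60): 35.0000 mod 60 = 35.0000; 49.0000 mod 60 = 49.0000; 34.8000 mod 60 = 34.8000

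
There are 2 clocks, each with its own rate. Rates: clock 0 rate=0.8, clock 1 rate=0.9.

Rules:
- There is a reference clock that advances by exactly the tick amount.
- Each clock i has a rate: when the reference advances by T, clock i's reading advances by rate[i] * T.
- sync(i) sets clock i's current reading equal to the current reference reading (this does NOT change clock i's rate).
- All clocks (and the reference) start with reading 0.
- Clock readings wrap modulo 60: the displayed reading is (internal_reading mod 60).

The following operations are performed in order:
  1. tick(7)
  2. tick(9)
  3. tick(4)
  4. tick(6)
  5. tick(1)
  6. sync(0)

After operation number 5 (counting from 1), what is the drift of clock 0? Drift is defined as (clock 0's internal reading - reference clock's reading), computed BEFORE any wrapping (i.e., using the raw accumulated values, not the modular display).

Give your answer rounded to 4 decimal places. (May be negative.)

Answer: -5.4000

Derivation:
After op 1 tick(7): ref=7.0000 raw=[5.6000 6.3000]
After op 2 tick(9): ref=16.0000 raw=[12.8000 14.4000]
After op 3 tick(4): ref=20.0000 raw=[16.0000 18.0000]
After op 4 tick(6): ref=26.0000 raw=[20.8000 23.4000]
After op 5 tick(1): ref=27.0000 raw=[21.6000 24.3000]
Drift of clock 0 after op 5: 21.6000 - 27.0000 = -5.4000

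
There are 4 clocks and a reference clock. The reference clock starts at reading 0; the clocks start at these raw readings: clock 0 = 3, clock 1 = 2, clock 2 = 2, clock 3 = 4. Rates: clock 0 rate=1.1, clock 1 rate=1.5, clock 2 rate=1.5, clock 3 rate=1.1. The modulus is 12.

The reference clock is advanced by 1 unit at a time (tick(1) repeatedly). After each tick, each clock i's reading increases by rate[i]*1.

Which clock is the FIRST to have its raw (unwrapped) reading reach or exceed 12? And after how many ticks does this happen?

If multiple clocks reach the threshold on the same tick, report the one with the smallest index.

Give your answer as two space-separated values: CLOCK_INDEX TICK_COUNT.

Answer: 1 7

Derivation:
clock 0: start=3, rate=1.1, needs 12-3 = 9; ticks = ceil(9/1.1) = ceil(8.1818) = 9; reading at tick 9 = 3 + 1.1*9 = 12.9000
clock 1: start=2, rate=1.5, needs 12-2 = 10; ticks = ceil(10/1.5) = ceil(6.6667) = 7; reading at tick 7 = 2 + 1.5*7 = 12.5000
clock 2: start=2, rate=1.5, needs 12-2 = 10; ticks = ceil(10/1.5) = ceil(6.6667) = 7; reading at tick 7 = 2 + 1.5*7 = 12.5000
clock 3: start=4, rate=1.1, needs 12-4 = 8; ticks = ceil(8/1.1) = ceil(7.2727) = 8; reading at tick 8 = 4 + 1.1*8 = 12.8000
Minimum tick count = 7; winners = [1, 2]; smallest index = 1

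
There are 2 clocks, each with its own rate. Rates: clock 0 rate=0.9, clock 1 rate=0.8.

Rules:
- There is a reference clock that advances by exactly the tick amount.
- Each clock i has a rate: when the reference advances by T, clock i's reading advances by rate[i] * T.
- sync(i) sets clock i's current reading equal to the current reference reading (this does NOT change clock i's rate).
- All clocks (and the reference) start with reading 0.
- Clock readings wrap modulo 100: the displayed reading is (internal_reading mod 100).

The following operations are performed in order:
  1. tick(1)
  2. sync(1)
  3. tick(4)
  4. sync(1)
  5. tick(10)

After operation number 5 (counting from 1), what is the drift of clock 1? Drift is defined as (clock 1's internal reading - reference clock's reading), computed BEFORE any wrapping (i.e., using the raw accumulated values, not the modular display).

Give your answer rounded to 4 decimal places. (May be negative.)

Answer: -2.0000

Derivation:
After op 1 tick(1): ref=1.0000 raw=[0.9000 0.8000]
After op 2 sync(1): ref=1.0000 raw=[0.9000 1.0000]
After op 3 tick(4): ref=5.0000 raw=[4.5000 4.2000]
After op 4 sync(1): ref=5.0000 raw=[4.5000 5.0000]
After op 5 tick(10): ref=15.0000 raw=[13.5000 13.0000]
Drift of clock 1 after op 5: 13.0000 - 15.0000 = -2.0000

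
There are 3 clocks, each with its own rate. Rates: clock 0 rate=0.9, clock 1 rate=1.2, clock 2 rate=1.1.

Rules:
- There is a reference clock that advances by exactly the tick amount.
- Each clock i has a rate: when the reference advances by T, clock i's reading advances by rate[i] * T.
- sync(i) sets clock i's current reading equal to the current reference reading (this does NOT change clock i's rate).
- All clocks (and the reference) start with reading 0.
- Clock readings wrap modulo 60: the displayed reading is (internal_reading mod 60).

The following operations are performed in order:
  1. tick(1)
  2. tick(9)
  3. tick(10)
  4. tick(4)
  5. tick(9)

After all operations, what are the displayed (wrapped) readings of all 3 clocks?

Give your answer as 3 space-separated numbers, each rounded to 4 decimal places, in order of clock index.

Answer: 29.7000 39.6000 36.3000

Derivation:
After op 1 tick(1): ref=1.0000 raw=[0.9000 1.2000 1.1000]
After op 2 tick(9): ref=10.0000 raw=[9.0000 12.0000 11.0000]
After op 3 tick(10): ref=20.0000 raw=[18.0000 24.0000 22.0000]
After op 4 tick(4): ref=24.0000 raw=[21.6000 28.8000 26.4000]
After op 5 tick(9): ref=33.0000 raw=[29.7000 39.6000 36.3000]
Wrap final raw readings (mod 60): 29.7000 mod 60 = 29.7000; 39.6000 mod 60 = 39.6000; 36.3000 mod 60 = 36.3000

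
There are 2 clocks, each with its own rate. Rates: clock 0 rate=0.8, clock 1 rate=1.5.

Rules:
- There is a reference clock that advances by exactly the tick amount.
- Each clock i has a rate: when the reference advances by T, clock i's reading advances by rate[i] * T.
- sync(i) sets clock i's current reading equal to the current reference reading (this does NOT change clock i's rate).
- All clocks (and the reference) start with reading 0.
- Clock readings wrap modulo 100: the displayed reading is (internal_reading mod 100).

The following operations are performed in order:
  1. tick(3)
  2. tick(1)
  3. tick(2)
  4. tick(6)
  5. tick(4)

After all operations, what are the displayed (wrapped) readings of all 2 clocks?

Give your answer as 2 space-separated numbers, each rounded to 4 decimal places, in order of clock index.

Answer: 12.8000 24.0000

Derivation:
After op 1 tick(3): ref=3.0000 raw=[2.4000 4.5000]
After op 2 tick(1): ref=4.0000 raw=[3.2000 6.0000]
After op 3 tick(2): ref=6.0000 raw=[4.8000 9.0000]
After op 4 tick(6): ref=12.0000 raw=[9.6000 18.0000]
After op 5 tick(4): ref=16.0000 raw=[12.8000 24.0000]
Wrap final raw readings (mod 100): 12.8000 mod 100 = 12.8000; 24.0000 mod 100 = 24.0000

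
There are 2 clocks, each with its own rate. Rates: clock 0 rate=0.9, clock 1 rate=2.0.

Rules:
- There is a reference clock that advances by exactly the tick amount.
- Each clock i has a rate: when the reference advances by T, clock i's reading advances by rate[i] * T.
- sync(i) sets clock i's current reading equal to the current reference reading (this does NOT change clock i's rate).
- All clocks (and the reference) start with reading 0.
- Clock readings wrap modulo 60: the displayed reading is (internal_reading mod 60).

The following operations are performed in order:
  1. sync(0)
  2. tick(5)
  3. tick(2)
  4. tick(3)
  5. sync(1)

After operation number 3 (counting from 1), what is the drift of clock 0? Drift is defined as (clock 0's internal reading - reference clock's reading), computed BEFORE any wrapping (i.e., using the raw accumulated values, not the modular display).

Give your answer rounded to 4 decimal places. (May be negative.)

After op 1 sync(0): ref=0.0000 raw=[0.0000 0.0000]
After op 2 tick(5): ref=5.0000 raw=[4.5000 10.0000]
After op 3 tick(2): ref=7.0000 raw=[6.3000 14.0000]
Drift of clock 0 after op 3: 6.3000 - 7.0000 = -0.7000

Answer: -0.7000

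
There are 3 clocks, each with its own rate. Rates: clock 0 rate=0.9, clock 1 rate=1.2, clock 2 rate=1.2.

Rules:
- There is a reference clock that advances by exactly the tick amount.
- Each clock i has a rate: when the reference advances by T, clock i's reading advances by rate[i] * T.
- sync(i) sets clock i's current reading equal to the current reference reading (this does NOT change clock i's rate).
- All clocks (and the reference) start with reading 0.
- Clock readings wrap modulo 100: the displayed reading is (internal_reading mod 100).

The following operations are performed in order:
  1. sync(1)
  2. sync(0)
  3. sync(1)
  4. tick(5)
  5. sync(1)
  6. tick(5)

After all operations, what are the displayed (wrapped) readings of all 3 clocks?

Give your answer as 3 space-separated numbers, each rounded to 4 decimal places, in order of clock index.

Answer: 9.0000 11.0000 12.0000

Derivation:
After op 1 sync(1): ref=0.0000 raw=[0.0000 0.0000 0.0000]
After op 2 sync(0): ref=0.0000 raw=[0.0000 0.0000 0.0000]
After op 3 sync(1): ref=0.0000 raw=[0.0000 0.0000 0.0000]
After op 4 tick(5): ref=5.0000 raw=[4.5000 6.0000 6.0000]
After op 5 sync(1): ref=5.0000 raw=[4.5000 5.0000 6.0000]
After op 6 tick(5): ref=10.0000 raw=[9.0000 11.0000 12.0000]
Wrap final raw readings (mod 100): 9.0000 mod 100 = 9.0000; 11.0000 mod 100 = 11.0000; 12.0000 mod 100 = 12.0000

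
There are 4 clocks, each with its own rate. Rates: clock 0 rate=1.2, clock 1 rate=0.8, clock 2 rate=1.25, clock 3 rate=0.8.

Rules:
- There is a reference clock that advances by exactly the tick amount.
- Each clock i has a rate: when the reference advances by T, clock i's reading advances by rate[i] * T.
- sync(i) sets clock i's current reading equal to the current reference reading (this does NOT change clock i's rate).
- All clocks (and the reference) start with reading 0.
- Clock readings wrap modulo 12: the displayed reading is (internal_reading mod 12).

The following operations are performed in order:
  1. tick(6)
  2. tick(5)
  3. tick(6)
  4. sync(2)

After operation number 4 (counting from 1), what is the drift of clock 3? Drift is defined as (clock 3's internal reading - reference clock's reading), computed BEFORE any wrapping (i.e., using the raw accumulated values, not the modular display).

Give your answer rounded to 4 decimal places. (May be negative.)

After op 1 tick(6): ref=6.0000 raw=[7.2000 4.8000 7.5000 4.8000]
After op 2 tick(5): ref=11.0000 raw=[13.2000 8.8000 13.7500 8.8000]
After op 3 tick(6): ref=17.0000 raw=[20.4000 13.6000 21.2500 13.6000]
After op 4 sync(2): ref=17.0000 raw=[20.4000 13.6000 17.0000 13.6000]
Drift of clock 3 after op 4: 13.6000 - 17.0000 = -3.4000

Answer: -3.4000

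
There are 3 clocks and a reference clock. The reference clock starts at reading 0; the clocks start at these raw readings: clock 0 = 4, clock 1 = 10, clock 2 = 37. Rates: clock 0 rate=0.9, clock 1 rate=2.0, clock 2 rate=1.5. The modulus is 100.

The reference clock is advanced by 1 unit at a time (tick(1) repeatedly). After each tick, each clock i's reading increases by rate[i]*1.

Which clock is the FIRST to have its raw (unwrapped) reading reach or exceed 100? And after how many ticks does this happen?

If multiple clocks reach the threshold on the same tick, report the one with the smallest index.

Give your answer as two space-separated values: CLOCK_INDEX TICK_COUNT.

Answer: 2 42

Derivation:
clock 0: start=4, rate=0.9, needs 100-4 = 96; ticks = ceil(96/0.9) = ceil(106.6667) = 107; reading at tick 107 = 4 + 0.9*107 = 100.3000
clock 1: start=10, rate=2.0, needs 100-10 = 90; ticks = ceil(90/2.0) = ceil(45.0000) = 45; reading at tick 45 = 10 + 2.0*45 = 100.0000
clock 2: start=37, rate=1.5, needs 100-37 = 63; ticks = ceil(63/1.5) = ceil(42.0000) = 42; reading at tick 42 = 37 + 1.5*42 = 100.0000
Minimum tick count = 42; winners = [2]; smallest index = 2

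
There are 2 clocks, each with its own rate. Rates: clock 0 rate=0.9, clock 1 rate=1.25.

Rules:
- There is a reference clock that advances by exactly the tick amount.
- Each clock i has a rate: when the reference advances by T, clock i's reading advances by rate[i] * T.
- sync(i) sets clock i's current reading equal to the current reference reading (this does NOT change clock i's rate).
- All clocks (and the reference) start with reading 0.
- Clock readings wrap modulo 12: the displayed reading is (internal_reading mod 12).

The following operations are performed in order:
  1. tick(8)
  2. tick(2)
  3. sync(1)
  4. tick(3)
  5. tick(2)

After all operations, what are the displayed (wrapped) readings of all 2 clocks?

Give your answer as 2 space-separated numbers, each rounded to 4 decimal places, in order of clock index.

After op 1 tick(8): ref=8.0000 raw=[7.2000 10.0000]
After op 2 tick(2): ref=10.0000 raw=[9.0000 12.5000]
After op 3 sync(1): ref=10.0000 raw=[9.0000 10.0000]
After op 4 tick(3): ref=13.0000 raw=[11.7000 13.7500]
After op 5 tick(2): ref=15.0000 raw=[13.5000 16.2500]
Wrap final raw readings (mod 12): 13.5000 mod 12 = 1.5000; 16.2500 mod 12 = 4.2500

Answer: 1.5000 4.2500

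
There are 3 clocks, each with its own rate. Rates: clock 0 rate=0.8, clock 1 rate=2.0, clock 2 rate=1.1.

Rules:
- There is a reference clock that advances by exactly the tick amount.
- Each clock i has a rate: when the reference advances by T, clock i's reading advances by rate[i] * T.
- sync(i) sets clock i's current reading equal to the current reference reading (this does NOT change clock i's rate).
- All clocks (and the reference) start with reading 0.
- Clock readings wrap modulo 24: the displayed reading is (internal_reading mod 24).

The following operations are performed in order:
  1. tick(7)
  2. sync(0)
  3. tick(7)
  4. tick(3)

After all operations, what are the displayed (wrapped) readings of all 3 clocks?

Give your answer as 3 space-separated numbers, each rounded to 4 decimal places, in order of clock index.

Answer: 15.0000 10.0000 18.7000

Derivation:
After op 1 tick(7): ref=7.0000 raw=[5.6000 14.0000 7.7000]
After op 2 sync(0): ref=7.0000 raw=[7.0000 14.0000 7.7000]
After op 3 tick(7): ref=14.0000 raw=[12.6000 28.0000 15.4000]
After op 4 tick(3): ref=17.0000 raw=[15.0000 34.0000 18.7000]
Wrap final raw readings (mod 24): 15.0000 mod 24 = 15.0000; 34.0000 mod 24 = 10.0000; 18.7000 mod 24 = 18.7000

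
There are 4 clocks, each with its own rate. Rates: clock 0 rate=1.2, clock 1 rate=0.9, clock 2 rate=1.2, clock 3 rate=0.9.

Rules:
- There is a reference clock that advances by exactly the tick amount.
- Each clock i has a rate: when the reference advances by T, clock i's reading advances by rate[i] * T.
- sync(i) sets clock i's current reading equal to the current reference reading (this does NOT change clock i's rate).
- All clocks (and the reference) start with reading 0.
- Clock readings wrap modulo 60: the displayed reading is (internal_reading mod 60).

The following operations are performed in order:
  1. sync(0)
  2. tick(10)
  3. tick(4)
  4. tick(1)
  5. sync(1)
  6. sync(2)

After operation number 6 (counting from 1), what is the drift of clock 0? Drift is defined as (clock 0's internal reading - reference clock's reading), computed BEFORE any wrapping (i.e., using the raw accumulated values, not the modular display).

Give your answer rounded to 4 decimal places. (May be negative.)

After op 1 sync(0): ref=0.0000 raw=[0.0000 0.0000 0.0000 0.0000]
After op 2 tick(10): ref=10.0000 raw=[12.0000 9.0000 12.0000 9.0000]
After op 3 tick(4): ref=14.0000 raw=[16.8000 12.6000 16.8000 12.6000]
After op 4 tick(1): ref=15.0000 raw=[18.0000 13.5000 18.0000 13.5000]
After op 5 sync(1): ref=15.0000 raw=[18.0000 15.0000 18.0000 13.5000]
After op 6 sync(2): ref=15.0000 raw=[18.0000 15.0000 15.0000 13.5000]
Drift of clock 0 after op 6: 18.0000 - 15.0000 = 3.0000

Answer: 3.0000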